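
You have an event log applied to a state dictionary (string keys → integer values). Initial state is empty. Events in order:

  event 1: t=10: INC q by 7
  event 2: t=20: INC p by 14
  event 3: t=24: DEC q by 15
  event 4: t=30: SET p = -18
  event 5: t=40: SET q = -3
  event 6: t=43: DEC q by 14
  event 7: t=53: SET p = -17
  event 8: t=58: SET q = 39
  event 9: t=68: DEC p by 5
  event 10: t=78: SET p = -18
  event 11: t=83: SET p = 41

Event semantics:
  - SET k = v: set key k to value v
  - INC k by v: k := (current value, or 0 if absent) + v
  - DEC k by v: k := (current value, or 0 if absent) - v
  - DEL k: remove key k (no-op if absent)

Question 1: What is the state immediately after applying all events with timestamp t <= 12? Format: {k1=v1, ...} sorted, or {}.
Apply events with t <= 12 (1 events):
  after event 1 (t=10: INC q by 7): {q=7}

Answer: {q=7}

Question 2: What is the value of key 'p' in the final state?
Track key 'p' through all 11 events:
  event 1 (t=10: INC q by 7): p unchanged
  event 2 (t=20: INC p by 14): p (absent) -> 14
  event 3 (t=24: DEC q by 15): p unchanged
  event 4 (t=30: SET p = -18): p 14 -> -18
  event 5 (t=40: SET q = -3): p unchanged
  event 6 (t=43: DEC q by 14): p unchanged
  event 7 (t=53: SET p = -17): p -18 -> -17
  event 8 (t=58: SET q = 39): p unchanged
  event 9 (t=68: DEC p by 5): p -17 -> -22
  event 10 (t=78: SET p = -18): p -22 -> -18
  event 11 (t=83: SET p = 41): p -18 -> 41
Final: p = 41

Answer: 41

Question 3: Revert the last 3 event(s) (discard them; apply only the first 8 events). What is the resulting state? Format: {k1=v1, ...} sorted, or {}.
Answer: {p=-17, q=39}

Derivation:
Keep first 8 events (discard last 3):
  after event 1 (t=10: INC q by 7): {q=7}
  after event 2 (t=20: INC p by 14): {p=14, q=7}
  after event 3 (t=24: DEC q by 15): {p=14, q=-8}
  after event 4 (t=30: SET p = -18): {p=-18, q=-8}
  after event 5 (t=40: SET q = -3): {p=-18, q=-3}
  after event 6 (t=43: DEC q by 14): {p=-18, q=-17}
  after event 7 (t=53: SET p = -17): {p=-17, q=-17}
  after event 8 (t=58: SET q = 39): {p=-17, q=39}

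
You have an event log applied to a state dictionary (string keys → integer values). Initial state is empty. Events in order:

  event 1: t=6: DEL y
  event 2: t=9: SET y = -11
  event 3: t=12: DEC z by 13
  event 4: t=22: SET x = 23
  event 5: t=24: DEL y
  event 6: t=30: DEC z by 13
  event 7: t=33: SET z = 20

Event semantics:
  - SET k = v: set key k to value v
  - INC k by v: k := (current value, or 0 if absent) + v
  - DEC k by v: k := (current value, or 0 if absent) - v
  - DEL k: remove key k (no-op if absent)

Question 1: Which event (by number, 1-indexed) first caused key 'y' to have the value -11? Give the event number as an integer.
Looking for first event where y becomes -11:
  event 2: y (absent) -> -11  <-- first match

Answer: 2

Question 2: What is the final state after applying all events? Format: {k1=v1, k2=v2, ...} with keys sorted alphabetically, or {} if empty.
Answer: {x=23, z=20}

Derivation:
  after event 1 (t=6: DEL y): {}
  after event 2 (t=9: SET y = -11): {y=-11}
  after event 3 (t=12: DEC z by 13): {y=-11, z=-13}
  after event 4 (t=22: SET x = 23): {x=23, y=-11, z=-13}
  after event 5 (t=24: DEL y): {x=23, z=-13}
  after event 6 (t=30: DEC z by 13): {x=23, z=-26}
  after event 7 (t=33: SET z = 20): {x=23, z=20}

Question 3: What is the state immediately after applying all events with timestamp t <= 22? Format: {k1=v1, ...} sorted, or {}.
Apply events with t <= 22 (4 events):
  after event 1 (t=6: DEL y): {}
  after event 2 (t=9: SET y = -11): {y=-11}
  after event 3 (t=12: DEC z by 13): {y=-11, z=-13}
  after event 4 (t=22: SET x = 23): {x=23, y=-11, z=-13}

Answer: {x=23, y=-11, z=-13}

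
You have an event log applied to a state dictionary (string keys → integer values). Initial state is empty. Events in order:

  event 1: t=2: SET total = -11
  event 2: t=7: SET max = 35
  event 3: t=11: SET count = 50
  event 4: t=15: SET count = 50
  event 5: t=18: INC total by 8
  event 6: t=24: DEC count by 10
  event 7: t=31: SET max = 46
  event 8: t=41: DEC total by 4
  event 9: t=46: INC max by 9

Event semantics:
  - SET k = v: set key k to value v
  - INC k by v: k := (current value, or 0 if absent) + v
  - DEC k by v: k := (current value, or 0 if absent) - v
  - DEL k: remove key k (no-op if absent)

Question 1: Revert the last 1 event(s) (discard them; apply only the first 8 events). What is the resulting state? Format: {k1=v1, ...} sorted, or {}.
Keep first 8 events (discard last 1):
  after event 1 (t=2: SET total = -11): {total=-11}
  after event 2 (t=7: SET max = 35): {max=35, total=-11}
  after event 3 (t=11: SET count = 50): {count=50, max=35, total=-11}
  after event 4 (t=15: SET count = 50): {count=50, max=35, total=-11}
  after event 5 (t=18: INC total by 8): {count=50, max=35, total=-3}
  after event 6 (t=24: DEC count by 10): {count=40, max=35, total=-3}
  after event 7 (t=31: SET max = 46): {count=40, max=46, total=-3}
  after event 8 (t=41: DEC total by 4): {count=40, max=46, total=-7}

Answer: {count=40, max=46, total=-7}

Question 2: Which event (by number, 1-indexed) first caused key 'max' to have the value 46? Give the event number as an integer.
Looking for first event where max becomes 46:
  event 2: max = 35
  event 3: max = 35
  event 4: max = 35
  event 5: max = 35
  event 6: max = 35
  event 7: max 35 -> 46  <-- first match

Answer: 7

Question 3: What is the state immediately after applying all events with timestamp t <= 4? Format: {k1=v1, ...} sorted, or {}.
Answer: {total=-11}

Derivation:
Apply events with t <= 4 (1 events):
  after event 1 (t=2: SET total = -11): {total=-11}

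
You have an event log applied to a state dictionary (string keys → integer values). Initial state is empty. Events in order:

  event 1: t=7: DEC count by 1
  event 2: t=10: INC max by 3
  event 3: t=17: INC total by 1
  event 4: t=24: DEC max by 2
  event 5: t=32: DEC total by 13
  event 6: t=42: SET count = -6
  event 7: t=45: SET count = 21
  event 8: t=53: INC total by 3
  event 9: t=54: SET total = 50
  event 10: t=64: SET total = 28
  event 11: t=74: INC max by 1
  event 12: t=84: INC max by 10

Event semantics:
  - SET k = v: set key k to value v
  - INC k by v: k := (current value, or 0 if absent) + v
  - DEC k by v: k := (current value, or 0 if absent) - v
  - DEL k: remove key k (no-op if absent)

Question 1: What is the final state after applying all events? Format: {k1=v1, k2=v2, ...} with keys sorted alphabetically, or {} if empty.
Answer: {count=21, max=12, total=28}

Derivation:
  after event 1 (t=7: DEC count by 1): {count=-1}
  after event 2 (t=10: INC max by 3): {count=-1, max=3}
  after event 3 (t=17: INC total by 1): {count=-1, max=3, total=1}
  after event 4 (t=24: DEC max by 2): {count=-1, max=1, total=1}
  after event 5 (t=32: DEC total by 13): {count=-1, max=1, total=-12}
  after event 6 (t=42: SET count = -6): {count=-6, max=1, total=-12}
  after event 7 (t=45: SET count = 21): {count=21, max=1, total=-12}
  after event 8 (t=53: INC total by 3): {count=21, max=1, total=-9}
  after event 9 (t=54: SET total = 50): {count=21, max=1, total=50}
  after event 10 (t=64: SET total = 28): {count=21, max=1, total=28}
  after event 11 (t=74: INC max by 1): {count=21, max=2, total=28}
  after event 12 (t=84: INC max by 10): {count=21, max=12, total=28}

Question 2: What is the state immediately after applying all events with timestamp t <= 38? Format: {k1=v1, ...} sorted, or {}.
Apply events with t <= 38 (5 events):
  after event 1 (t=7: DEC count by 1): {count=-1}
  after event 2 (t=10: INC max by 3): {count=-1, max=3}
  after event 3 (t=17: INC total by 1): {count=-1, max=3, total=1}
  after event 4 (t=24: DEC max by 2): {count=-1, max=1, total=1}
  after event 5 (t=32: DEC total by 13): {count=-1, max=1, total=-12}

Answer: {count=-1, max=1, total=-12}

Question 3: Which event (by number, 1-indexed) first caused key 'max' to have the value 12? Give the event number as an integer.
Looking for first event where max becomes 12:
  event 2: max = 3
  event 3: max = 3
  event 4: max = 1
  event 5: max = 1
  event 6: max = 1
  event 7: max = 1
  event 8: max = 1
  event 9: max = 1
  event 10: max = 1
  event 11: max = 2
  event 12: max 2 -> 12  <-- first match

Answer: 12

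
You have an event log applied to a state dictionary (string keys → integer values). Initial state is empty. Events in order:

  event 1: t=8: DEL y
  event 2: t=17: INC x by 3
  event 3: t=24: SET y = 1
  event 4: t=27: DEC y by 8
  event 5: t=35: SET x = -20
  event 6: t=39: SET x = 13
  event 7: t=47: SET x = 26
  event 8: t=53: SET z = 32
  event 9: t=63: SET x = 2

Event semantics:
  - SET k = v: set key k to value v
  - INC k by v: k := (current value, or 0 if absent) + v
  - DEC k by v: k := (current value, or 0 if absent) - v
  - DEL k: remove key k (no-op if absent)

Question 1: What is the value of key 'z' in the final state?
Track key 'z' through all 9 events:
  event 1 (t=8: DEL y): z unchanged
  event 2 (t=17: INC x by 3): z unchanged
  event 3 (t=24: SET y = 1): z unchanged
  event 4 (t=27: DEC y by 8): z unchanged
  event 5 (t=35: SET x = -20): z unchanged
  event 6 (t=39: SET x = 13): z unchanged
  event 7 (t=47: SET x = 26): z unchanged
  event 8 (t=53: SET z = 32): z (absent) -> 32
  event 9 (t=63: SET x = 2): z unchanged
Final: z = 32

Answer: 32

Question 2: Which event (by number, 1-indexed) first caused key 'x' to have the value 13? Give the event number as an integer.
Answer: 6

Derivation:
Looking for first event where x becomes 13:
  event 2: x = 3
  event 3: x = 3
  event 4: x = 3
  event 5: x = -20
  event 6: x -20 -> 13  <-- first match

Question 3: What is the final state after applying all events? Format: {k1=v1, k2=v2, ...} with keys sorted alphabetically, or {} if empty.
Answer: {x=2, y=-7, z=32}

Derivation:
  after event 1 (t=8: DEL y): {}
  after event 2 (t=17: INC x by 3): {x=3}
  after event 3 (t=24: SET y = 1): {x=3, y=1}
  after event 4 (t=27: DEC y by 8): {x=3, y=-7}
  after event 5 (t=35: SET x = -20): {x=-20, y=-7}
  after event 6 (t=39: SET x = 13): {x=13, y=-7}
  after event 7 (t=47: SET x = 26): {x=26, y=-7}
  after event 8 (t=53: SET z = 32): {x=26, y=-7, z=32}
  after event 9 (t=63: SET x = 2): {x=2, y=-7, z=32}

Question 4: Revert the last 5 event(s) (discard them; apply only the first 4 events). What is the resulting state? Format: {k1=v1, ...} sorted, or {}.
Keep first 4 events (discard last 5):
  after event 1 (t=8: DEL y): {}
  after event 2 (t=17: INC x by 3): {x=3}
  after event 3 (t=24: SET y = 1): {x=3, y=1}
  after event 4 (t=27: DEC y by 8): {x=3, y=-7}

Answer: {x=3, y=-7}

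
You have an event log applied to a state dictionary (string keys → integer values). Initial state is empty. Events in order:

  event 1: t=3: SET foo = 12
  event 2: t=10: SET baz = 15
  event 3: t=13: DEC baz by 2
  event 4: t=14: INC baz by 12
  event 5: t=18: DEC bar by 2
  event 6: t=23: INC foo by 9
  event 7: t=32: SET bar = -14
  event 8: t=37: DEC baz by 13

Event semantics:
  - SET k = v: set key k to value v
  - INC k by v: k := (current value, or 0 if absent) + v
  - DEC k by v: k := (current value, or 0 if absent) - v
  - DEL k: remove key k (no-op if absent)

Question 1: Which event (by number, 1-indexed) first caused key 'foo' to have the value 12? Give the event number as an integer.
Looking for first event where foo becomes 12:
  event 1: foo (absent) -> 12  <-- first match

Answer: 1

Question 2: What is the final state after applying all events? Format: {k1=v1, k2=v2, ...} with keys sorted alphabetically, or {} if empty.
Answer: {bar=-14, baz=12, foo=21}

Derivation:
  after event 1 (t=3: SET foo = 12): {foo=12}
  after event 2 (t=10: SET baz = 15): {baz=15, foo=12}
  after event 3 (t=13: DEC baz by 2): {baz=13, foo=12}
  after event 4 (t=14: INC baz by 12): {baz=25, foo=12}
  after event 5 (t=18: DEC bar by 2): {bar=-2, baz=25, foo=12}
  after event 6 (t=23: INC foo by 9): {bar=-2, baz=25, foo=21}
  after event 7 (t=32: SET bar = -14): {bar=-14, baz=25, foo=21}
  after event 8 (t=37: DEC baz by 13): {bar=-14, baz=12, foo=21}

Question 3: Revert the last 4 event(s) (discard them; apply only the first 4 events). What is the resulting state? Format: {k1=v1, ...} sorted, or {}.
Answer: {baz=25, foo=12}

Derivation:
Keep first 4 events (discard last 4):
  after event 1 (t=3: SET foo = 12): {foo=12}
  after event 2 (t=10: SET baz = 15): {baz=15, foo=12}
  after event 3 (t=13: DEC baz by 2): {baz=13, foo=12}
  after event 4 (t=14: INC baz by 12): {baz=25, foo=12}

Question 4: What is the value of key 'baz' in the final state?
Answer: 12

Derivation:
Track key 'baz' through all 8 events:
  event 1 (t=3: SET foo = 12): baz unchanged
  event 2 (t=10: SET baz = 15): baz (absent) -> 15
  event 3 (t=13: DEC baz by 2): baz 15 -> 13
  event 4 (t=14: INC baz by 12): baz 13 -> 25
  event 5 (t=18: DEC bar by 2): baz unchanged
  event 6 (t=23: INC foo by 9): baz unchanged
  event 7 (t=32: SET bar = -14): baz unchanged
  event 8 (t=37: DEC baz by 13): baz 25 -> 12
Final: baz = 12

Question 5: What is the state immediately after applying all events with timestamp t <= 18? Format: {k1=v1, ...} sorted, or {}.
Answer: {bar=-2, baz=25, foo=12}

Derivation:
Apply events with t <= 18 (5 events):
  after event 1 (t=3: SET foo = 12): {foo=12}
  after event 2 (t=10: SET baz = 15): {baz=15, foo=12}
  after event 3 (t=13: DEC baz by 2): {baz=13, foo=12}
  after event 4 (t=14: INC baz by 12): {baz=25, foo=12}
  after event 5 (t=18: DEC bar by 2): {bar=-2, baz=25, foo=12}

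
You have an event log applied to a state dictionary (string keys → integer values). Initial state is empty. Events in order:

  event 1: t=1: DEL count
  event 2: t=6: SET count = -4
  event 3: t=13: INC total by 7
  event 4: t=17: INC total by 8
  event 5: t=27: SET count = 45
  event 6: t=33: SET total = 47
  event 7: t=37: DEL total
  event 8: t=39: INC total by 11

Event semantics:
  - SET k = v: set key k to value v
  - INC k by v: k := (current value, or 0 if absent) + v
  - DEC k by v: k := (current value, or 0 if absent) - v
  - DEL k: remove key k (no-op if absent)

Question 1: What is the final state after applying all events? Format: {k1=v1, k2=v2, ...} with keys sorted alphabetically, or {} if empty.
Answer: {count=45, total=11}

Derivation:
  after event 1 (t=1: DEL count): {}
  after event 2 (t=6: SET count = -4): {count=-4}
  after event 3 (t=13: INC total by 7): {count=-4, total=7}
  after event 4 (t=17: INC total by 8): {count=-4, total=15}
  after event 5 (t=27: SET count = 45): {count=45, total=15}
  after event 6 (t=33: SET total = 47): {count=45, total=47}
  after event 7 (t=37: DEL total): {count=45}
  after event 8 (t=39: INC total by 11): {count=45, total=11}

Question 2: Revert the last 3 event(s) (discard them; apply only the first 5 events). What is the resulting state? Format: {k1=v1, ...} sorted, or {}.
Answer: {count=45, total=15}

Derivation:
Keep first 5 events (discard last 3):
  after event 1 (t=1: DEL count): {}
  after event 2 (t=6: SET count = -4): {count=-4}
  after event 3 (t=13: INC total by 7): {count=-4, total=7}
  after event 4 (t=17: INC total by 8): {count=-4, total=15}
  after event 5 (t=27: SET count = 45): {count=45, total=15}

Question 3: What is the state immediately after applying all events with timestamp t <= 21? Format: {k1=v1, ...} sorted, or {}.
Answer: {count=-4, total=15}

Derivation:
Apply events with t <= 21 (4 events):
  after event 1 (t=1: DEL count): {}
  after event 2 (t=6: SET count = -4): {count=-4}
  after event 3 (t=13: INC total by 7): {count=-4, total=7}
  after event 4 (t=17: INC total by 8): {count=-4, total=15}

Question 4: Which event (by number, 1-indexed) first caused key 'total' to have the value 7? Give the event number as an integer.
Looking for first event where total becomes 7:
  event 3: total (absent) -> 7  <-- first match

Answer: 3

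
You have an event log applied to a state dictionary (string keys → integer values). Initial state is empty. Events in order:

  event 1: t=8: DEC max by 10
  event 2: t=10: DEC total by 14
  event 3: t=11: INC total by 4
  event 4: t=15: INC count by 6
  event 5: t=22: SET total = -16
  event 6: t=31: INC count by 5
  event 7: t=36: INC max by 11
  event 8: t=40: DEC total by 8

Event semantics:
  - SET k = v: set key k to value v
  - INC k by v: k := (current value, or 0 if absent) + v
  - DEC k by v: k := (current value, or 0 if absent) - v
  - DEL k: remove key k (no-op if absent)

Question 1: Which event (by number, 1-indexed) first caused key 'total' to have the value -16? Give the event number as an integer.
Answer: 5

Derivation:
Looking for first event where total becomes -16:
  event 2: total = -14
  event 3: total = -10
  event 4: total = -10
  event 5: total -10 -> -16  <-- first match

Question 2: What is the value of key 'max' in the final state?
Track key 'max' through all 8 events:
  event 1 (t=8: DEC max by 10): max (absent) -> -10
  event 2 (t=10: DEC total by 14): max unchanged
  event 3 (t=11: INC total by 4): max unchanged
  event 4 (t=15: INC count by 6): max unchanged
  event 5 (t=22: SET total = -16): max unchanged
  event 6 (t=31: INC count by 5): max unchanged
  event 7 (t=36: INC max by 11): max -10 -> 1
  event 8 (t=40: DEC total by 8): max unchanged
Final: max = 1

Answer: 1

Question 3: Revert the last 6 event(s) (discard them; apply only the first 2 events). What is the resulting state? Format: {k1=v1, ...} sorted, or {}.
Answer: {max=-10, total=-14}

Derivation:
Keep first 2 events (discard last 6):
  after event 1 (t=8: DEC max by 10): {max=-10}
  after event 2 (t=10: DEC total by 14): {max=-10, total=-14}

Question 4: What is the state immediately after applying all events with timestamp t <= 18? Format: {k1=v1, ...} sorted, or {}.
Answer: {count=6, max=-10, total=-10}

Derivation:
Apply events with t <= 18 (4 events):
  after event 1 (t=8: DEC max by 10): {max=-10}
  after event 2 (t=10: DEC total by 14): {max=-10, total=-14}
  after event 3 (t=11: INC total by 4): {max=-10, total=-10}
  after event 4 (t=15: INC count by 6): {count=6, max=-10, total=-10}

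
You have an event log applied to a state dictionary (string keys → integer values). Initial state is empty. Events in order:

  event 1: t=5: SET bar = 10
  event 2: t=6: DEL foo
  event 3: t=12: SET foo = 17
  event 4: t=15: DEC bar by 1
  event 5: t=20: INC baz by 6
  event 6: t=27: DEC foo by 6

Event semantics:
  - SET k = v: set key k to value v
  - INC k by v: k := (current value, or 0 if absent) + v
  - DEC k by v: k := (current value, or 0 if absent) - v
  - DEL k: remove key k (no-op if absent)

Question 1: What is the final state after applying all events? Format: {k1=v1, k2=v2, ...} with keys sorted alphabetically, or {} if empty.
  after event 1 (t=5: SET bar = 10): {bar=10}
  after event 2 (t=6: DEL foo): {bar=10}
  after event 3 (t=12: SET foo = 17): {bar=10, foo=17}
  after event 4 (t=15: DEC bar by 1): {bar=9, foo=17}
  after event 5 (t=20: INC baz by 6): {bar=9, baz=6, foo=17}
  after event 6 (t=27: DEC foo by 6): {bar=9, baz=6, foo=11}

Answer: {bar=9, baz=6, foo=11}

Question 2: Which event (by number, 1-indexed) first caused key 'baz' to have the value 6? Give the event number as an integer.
Answer: 5

Derivation:
Looking for first event where baz becomes 6:
  event 5: baz (absent) -> 6  <-- first match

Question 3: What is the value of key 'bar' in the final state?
Answer: 9

Derivation:
Track key 'bar' through all 6 events:
  event 1 (t=5: SET bar = 10): bar (absent) -> 10
  event 2 (t=6: DEL foo): bar unchanged
  event 3 (t=12: SET foo = 17): bar unchanged
  event 4 (t=15: DEC bar by 1): bar 10 -> 9
  event 5 (t=20: INC baz by 6): bar unchanged
  event 6 (t=27: DEC foo by 6): bar unchanged
Final: bar = 9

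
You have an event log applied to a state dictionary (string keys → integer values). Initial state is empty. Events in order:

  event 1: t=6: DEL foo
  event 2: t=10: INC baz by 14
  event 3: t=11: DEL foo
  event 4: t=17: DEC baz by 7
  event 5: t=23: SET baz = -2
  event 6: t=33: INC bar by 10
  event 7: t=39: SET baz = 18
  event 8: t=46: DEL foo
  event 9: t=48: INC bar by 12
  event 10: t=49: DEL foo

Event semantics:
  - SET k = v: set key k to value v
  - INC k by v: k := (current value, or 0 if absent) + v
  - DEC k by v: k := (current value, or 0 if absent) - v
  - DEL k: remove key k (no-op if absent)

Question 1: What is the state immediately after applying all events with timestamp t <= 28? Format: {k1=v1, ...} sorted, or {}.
Answer: {baz=-2}

Derivation:
Apply events with t <= 28 (5 events):
  after event 1 (t=6: DEL foo): {}
  after event 2 (t=10: INC baz by 14): {baz=14}
  after event 3 (t=11: DEL foo): {baz=14}
  after event 4 (t=17: DEC baz by 7): {baz=7}
  after event 5 (t=23: SET baz = -2): {baz=-2}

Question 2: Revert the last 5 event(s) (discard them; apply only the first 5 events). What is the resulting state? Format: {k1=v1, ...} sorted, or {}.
Answer: {baz=-2}

Derivation:
Keep first 5 events (discard last 5):
  after event 1 (t=6: DEL foo): {}
  after event 2 (t=10: INC baz by 14): {baz=14}
  after event 3 (t=11: DEL foo): {baz=14}
  after event 4 (t=17: DEC baz by 7): {baz=7}
  after event 5 (t=23: SET baz = -2): {baz=-2}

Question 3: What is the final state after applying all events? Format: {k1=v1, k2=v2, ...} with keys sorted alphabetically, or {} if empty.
Answer: {bar=22, baz=18}

Derivation:
  after event 1 (t=6: DEL foo): {}
  after event 2 (t=10: INC baz by 14): {baz=14}
  after event 3 (t=11: DEL foo): {baz=14}
  after event 4 (t=17: DEC baz by 7): {baz=7}
  after event 5 (t=23: SET baz = -2): {baz=-2}
  after event 6 (t=33: INC bar by 10): {bar=10, baz=-2}
  after event 7 (t=39: SET baz = 18): {bar=10, baz=18}
  after event 8 (t=46: DEL foo): {bar=10, baz=18}
  after event 9 (t=48: INC bar by 12): {bar=22, baz=18}
  after event 10 (t=49: DEL foo): {bar=22, baz=18}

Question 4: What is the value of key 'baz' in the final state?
Answer: 18

Derivation:
Track key 'baz' through all 10 events:
  event 1 (t=6: DEL foo): baz unchanged
  event 2 (t=10: INC baz by 14): baz (absent) -> 14
  event 3 (t=11: DEL foo): baz unchanged
  event 4 (t=17: DEC baz by 7): baz 14 -> 7
  event 5 (t=23: SET baz = -2): baz 7 -> -2
  event 6 (t=33: INC bar by 10): baz unchanged
  event 7 (t=39: SET baz = 18): baz -2 -> 18
  event 8 (t=46: DEL foo): baz unchanged
  event 9 (t=48: INC bar by 12): baz unchanged
  event 10 (t=49: DEL foo): baz unchanged
Final: baz = 18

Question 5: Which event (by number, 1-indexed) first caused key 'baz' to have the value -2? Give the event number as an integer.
Answer: 5

Derivation:
Looking for first event where baz becomes -2:
  event 2: baz = 14
  event 3: baz = 14
  event 4: baz = 7
  event 5: baz 7 -> -2  <-- first match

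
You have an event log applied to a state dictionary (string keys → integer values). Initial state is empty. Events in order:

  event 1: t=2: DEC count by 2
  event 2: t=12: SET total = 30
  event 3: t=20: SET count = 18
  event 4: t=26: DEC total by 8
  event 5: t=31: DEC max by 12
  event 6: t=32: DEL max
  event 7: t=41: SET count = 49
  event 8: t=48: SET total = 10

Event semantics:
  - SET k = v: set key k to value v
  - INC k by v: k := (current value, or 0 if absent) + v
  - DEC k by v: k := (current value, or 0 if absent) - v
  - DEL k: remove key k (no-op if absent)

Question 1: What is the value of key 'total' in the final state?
Answer: 10

Derivation:
Track key 'total' through all 8 events:
  event 1 (t=2: DEC count by 2): total unchanged
  event 2 (t=12: SET total = 30): total (absent) -> 30
  event 3 (t=20: SET count = 18): total unchanged
  event 4 (t=26: DEC total by 8): total 30 -> 22
  event 5 (t=31: DEC max by 12): total unchanged
  event 6 (t=32: DEL max): total unchanged
  event 7 (t=41: SET count = 49): total unchanged
  event 8 (t=48: SET total = 10): total 22 -> 10
Final: total = 10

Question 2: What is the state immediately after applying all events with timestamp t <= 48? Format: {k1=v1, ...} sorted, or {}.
Apply events with t <= 48 (8 events):
  after event 1 (t=2: DEC count by 2): {count=-2}
  after event 2 (t=12: SET total = 30): {count=-2, total=30}
  after event 3 (t=20: SET count = 18): {count=18, total=30}
  after event 4 (t=26: DEC total by 8): {count=18, total=22}
  after event 5 (t=31: DEC max by 12): {count=18, max=-12, total=22}
  after event 6 (t=32: DEL max): {count=18, total=22}
  after event 7 (t=41: SET count = 49): {count=49, total=22}
  after event 8 (t=48: SET total = 10): {count=49, total=10}

Answer: {count=49, total=10}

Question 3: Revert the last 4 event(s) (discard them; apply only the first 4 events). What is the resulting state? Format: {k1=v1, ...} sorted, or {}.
Keep first 4 events (discard last 4):
  after event 1 (t=2: DEC count by 2): {count=-2}
  after event 2 (t=12: SET total = 30): {count=-2, total=30}
  after event 3 (t=20: SET count = 18): {count=18, total=30}
  after event 4 (t=26: DEC total by 8): {count=18, total=22}

Answer: {count=18, total=22}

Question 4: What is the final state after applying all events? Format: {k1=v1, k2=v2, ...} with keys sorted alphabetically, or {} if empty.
Answer: {count=49, total=10}

Derivation:
  after event 1 (t=2: DEC count by 2): {count=-2}
  after event 2 (t=12: SET total = 30): {count=-2, total=30}
  after event 3 (t=20: SET count = 18): {count=18, total=30}
  after event 4 (t=26: DEC total by 8): {count=18, total=22}
  after event 5 (t=31: DEC max by 12): {count=18, max=-12, total=22}
  after event 6 (t=32: DEL max): {count=18, total=22}
  after event 7 (t=41: SET count = 49): {count=49, total=22}
  after event 8 (t=48: SET total = 10): {count=49, total=10}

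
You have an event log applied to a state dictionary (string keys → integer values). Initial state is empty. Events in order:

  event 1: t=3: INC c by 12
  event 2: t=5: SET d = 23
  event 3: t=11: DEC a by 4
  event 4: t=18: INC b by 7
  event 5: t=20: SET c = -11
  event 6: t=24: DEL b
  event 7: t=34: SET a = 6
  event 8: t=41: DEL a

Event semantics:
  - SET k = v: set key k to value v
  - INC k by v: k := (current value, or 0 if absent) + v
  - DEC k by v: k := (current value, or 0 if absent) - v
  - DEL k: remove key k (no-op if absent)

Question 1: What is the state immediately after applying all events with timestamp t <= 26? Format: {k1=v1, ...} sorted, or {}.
Apply events with t <= 26 (6 events):
  after event 1 (t=3: INC c by 12): {c=12}
  after event 2 (t=5: SET d = 23): {c=12, d=23}
  after event 3 (t=11: DEC a by 4): {a=-4, c=12, d=23}
  after event 4 (t=18: INC b by 7): {a=-4, b=7, c=12, d=23}
  after event 5 (t=20: SET c = -11): {a=-4, b=7, c=-11, d=23}
  after event 6 (t=24: DEL b): {a=-4, c=-11, d=23}

Answer: {a=-4, c=-11, d=23}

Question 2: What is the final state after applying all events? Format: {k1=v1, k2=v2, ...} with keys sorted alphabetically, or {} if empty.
Answer: {c=-11, d=23}

Derivation:
  after event 1 (t=3: INC c by 12): {c=12}
  after event 2 (t=5: SET d = 23): {c=12, d=23}
  after event 3 (t=11: DEC a by 4): {a=-4, c=12, d=23}
  after event 4 (t=18: INC b by 7): {a=-4, b=7, c=12, d=23}
  after event 5 (t=20: SET c = -11): {a=-4, b=7, c=-11, d=23}
  after event 6 (t=24: DEL b): {a=-4, c=-11, d=23}
  after event 7 (t=34: SET a = 6): {a=6, c=-11, d=23}
  after event 8 (t=41: DEL a): {c=-11, d=23}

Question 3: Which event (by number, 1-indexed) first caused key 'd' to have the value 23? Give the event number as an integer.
Looking for first event where d becomes 23:
  event 2: d (absent) -> 23  <-- first match

Answer: 2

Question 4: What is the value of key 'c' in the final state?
Answer: -11

Derivation:
Track key 'c' through all 8 events:
  event 1 (t=3: INC c by 12): c (absent) -> 12
  event 2 (t=5: SET d = 23): c unchanged
  event 3 (t=11: DEC a by 4): c unchanged
  event 4 (t=18: INC b by 7): c unchanged
  event 5 (t=20: SET c = -11): c 12 -> -11
  event 6 (t=24: DEL b): c unchanged
  event 7 (t=34: SET a = 6): c unchanged
  event 8 (t=41: DEL a): c unchanged
Final: c = -11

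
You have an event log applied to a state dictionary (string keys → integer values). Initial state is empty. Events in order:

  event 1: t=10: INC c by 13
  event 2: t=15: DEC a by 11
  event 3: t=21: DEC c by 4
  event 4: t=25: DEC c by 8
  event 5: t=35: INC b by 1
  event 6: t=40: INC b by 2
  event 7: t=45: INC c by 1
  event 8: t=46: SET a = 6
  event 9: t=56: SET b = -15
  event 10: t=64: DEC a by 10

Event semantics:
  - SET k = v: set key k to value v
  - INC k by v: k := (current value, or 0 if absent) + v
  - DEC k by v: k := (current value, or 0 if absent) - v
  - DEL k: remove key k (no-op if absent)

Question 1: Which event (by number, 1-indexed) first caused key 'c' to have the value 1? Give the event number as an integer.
Looking for first event where c becomes 1:
  event 1: c = 13
  event 2: c = 13
  event 3: c = 9
  event 4: c 9 -> 1  <-- first match

Answer: 4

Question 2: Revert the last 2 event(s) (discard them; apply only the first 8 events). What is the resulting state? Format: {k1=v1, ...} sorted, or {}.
Answer: {a=6, b=3, c=2}

Derivation:
Keep first 8 events (discard last 2):
  after event 1 (t=10: INC c by 13): {c=13}
  after event 2 (t=15: DEC a by 11): {a=-11, c=13}
  after event 3 (t=21: DEC c by 4): {a=-11, c=9}
  after event 4 (t=25: DEC c by 8): {a=-11, c=1}
  after event 5 (t=35: INC b by 1): {a=-11, b=1, c=1}
  after event 6 (t=40: INC b by 2): {a=-11, b=3, c=1}
  after event 7 (t=45: INC c by 1): {a=-11, b=3, c=2}
  after event 8 (t=46: SET a = 6): {a=6, b=3, c=2}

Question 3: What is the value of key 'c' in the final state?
Answer: 2

Derivation:
Track key 'c' through all 10 events:
  event 1 (t=10: INC c by 13): c (absent) -> 13
  event 2 (t=15: DEC a by 11): c unchanged
  event 3 (t=21: DEC c by 4): c 13 -> 9
  event 4 (t=25: DEC c by 8): c 9 -> 1
  event 5 (t=35: INC b by 1): c unchanged
  event 6 (t=40: INC b by 2): c unchanged
  event 7 (t=45: INC c by 1): c 1 -> 2
  event 8 (t=46: SET a = 6): c unchanged
  event 9 (t=56: SET b = -15): c unchanged
  event 10 (t=64: DEC a by 10): c unchanged
Final: c = 2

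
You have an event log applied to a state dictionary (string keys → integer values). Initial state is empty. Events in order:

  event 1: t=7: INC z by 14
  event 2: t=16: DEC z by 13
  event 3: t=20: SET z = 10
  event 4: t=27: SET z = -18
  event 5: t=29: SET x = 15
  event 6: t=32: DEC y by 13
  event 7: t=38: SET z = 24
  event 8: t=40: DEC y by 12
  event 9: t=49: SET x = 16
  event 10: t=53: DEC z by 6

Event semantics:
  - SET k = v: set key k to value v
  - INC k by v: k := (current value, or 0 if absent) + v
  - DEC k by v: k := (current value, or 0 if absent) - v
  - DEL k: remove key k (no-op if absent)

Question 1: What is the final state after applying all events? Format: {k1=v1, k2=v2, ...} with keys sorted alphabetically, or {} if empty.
  after event 1 (t=7: INC z by 14): {z=14}
  after event 2 (t=16: DEC z by 13): {z=1}
  after event 3 (t=20: SET z = 10): {z=10}
  after event 4 (t=27: SET z = -18): {z=-18}
  after event 5 (t=29: SET x = 15): {x=15, z=-18}
  after event 6 (t=32: DEC y by 13): {x=15, y=-13, z=-18}
  after event 7 (t=38: SET z = 24): {x=15, y=-13, z=24}
  after event 8 (t=40: DEC y by 12): {x=15, y=-25, z=24}
  after event 9 (t=49: SET x = 16): {x=16, y=-25, z=24}
  after event 10 (t=53: DEC z by 6): {x=16, y=-25, z=18}

Answer: {x=16, y=-25, z=18}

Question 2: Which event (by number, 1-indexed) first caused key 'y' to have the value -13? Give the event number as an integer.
Answer: 6

Derivation:
Looking for first event where y becomes -13:
  event 6: y (absent) -> -13  <-- first match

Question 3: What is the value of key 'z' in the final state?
Track key 'z' through all 10 events:
  event 1 (t=7: INC z by 14): z (absent) -> 14
  event 2 (t=16: DEC z by 13): z 14 -> 1
  event 3 (t=20: SET z = 10): z 1 -> 10
  event 4 (t=27: SET z = -18): z 10 -> -18
  event 5 (t=29: SET x = 15): z unchanged
  event 6 (t=32: DEC y by 13): z unchanged
  event 7 (t=38: SET z = 24): z -18 -> 24
  event 8 (t=40: DEC y by 12): z unchanged
  event 9 (t=49: SET x = 16): z unchanged
  event 10 (t=53: DEC z by 6): z 24 -> 18
Final: z = 18

Answer: 18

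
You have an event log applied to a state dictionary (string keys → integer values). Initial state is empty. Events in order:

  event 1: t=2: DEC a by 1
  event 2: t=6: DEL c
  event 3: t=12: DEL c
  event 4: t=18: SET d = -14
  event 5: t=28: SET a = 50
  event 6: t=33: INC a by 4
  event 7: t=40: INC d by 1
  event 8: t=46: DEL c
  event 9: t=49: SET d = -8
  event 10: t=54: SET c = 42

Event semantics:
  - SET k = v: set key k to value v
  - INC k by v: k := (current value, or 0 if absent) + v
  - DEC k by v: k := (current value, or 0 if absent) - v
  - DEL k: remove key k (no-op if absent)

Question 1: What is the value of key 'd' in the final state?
Track key 'd' through all 10 events:
  event 1 (t=2: DEC a by 1): d unchanged
  event 2 (t=6: DEL c): d unchanged
  event 3 (t=12: DEL c): d unchanged
  event 4 (t=18: SET d = -14): d (absent) -> -14
  event 5 (t=28: SET a = 50): d unchanged
  event 6 (t=33: INC a by 4): d unchanged
  event 7 (t=40: INC d by 1): d -14 -> -13
  event 8 (t=46: DEL c): d unchanged
  event 9 (t=49: SET d = -8): d -13 -> -8
  event 10 (t=54: SET c = 42): d unchanged
Final: d = -8

Answer: -8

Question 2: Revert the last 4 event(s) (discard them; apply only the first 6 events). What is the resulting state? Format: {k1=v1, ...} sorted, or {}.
Answer: {a=54, d=-14}

Derivation:
Keep first 6 events (discard last 4):
  after event 1 (t=2: DEC a by 1): {a=-1}
  after event 2 (t=6: DEL c): {a=-1}
  after event 3 (t=12: DEL c): {a=-1}
  after event 4 (t=18: SET d = -14): {a=-1, d=-14}
  after event 5 (t=28: SET a = 50): {a=50, d=-14}
  after event 6 (t=33: INC a by 4): {a=54, d=-14}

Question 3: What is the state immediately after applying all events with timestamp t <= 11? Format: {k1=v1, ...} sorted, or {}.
Apply events with t <= 11 (2 events):
  after event 1 (t=2: DEC a by 1): {a=-1}
  after event 2 (t=6: DEL c): {a=-1}

Answer: {a=-1}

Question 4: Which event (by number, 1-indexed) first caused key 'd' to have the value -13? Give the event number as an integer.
Answer: 7

Derivation:
Looking for first event where d becomes -13:
  event 4: d = -14
  event 5: d = -14
  event 6: d = -14
  event 7: d -14 -> -13  <-- first match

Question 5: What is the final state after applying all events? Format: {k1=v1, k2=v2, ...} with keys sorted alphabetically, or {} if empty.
  after event 1 (t=2: DEC a by 1): {a=-1}
  after event 2 (t=6: DEL c): {a=-1}
  after event 3 (t=12: DEL c): {a=-1}
  after event 4 (t=18: SET d = -14): {a=-1, d=-14}
  after event 5 (t=28: SET a = 50): {a=50, d=-14}
  after event 6 (t=33: INC a by 4): {a=54, d=-14}
  after event 7 (t=40: INC d by 1): {a=54, d=-13}
  after event 8 (t=46: DEL c): {a=54, d=-13}
  after event 9 (t=49: SET d = -8): {a=54, d=-8}
  after event 10 (t=54: SET c = 42): {a=54, c=42, d=-8}

Answer: {a=54, c=42, d=-8}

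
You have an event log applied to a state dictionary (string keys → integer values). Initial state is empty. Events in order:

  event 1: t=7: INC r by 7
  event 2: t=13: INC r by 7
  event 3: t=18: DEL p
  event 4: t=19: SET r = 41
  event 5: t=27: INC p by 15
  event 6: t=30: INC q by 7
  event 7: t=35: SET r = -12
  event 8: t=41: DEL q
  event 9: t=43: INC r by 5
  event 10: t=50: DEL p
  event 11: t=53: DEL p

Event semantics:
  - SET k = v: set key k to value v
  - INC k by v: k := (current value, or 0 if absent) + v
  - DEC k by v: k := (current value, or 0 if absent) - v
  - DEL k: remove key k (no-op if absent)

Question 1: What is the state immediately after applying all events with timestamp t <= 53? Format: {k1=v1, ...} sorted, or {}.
Apply events with t <= 53 (11 events):
  after event 1 (t=7: INC r by 7): {r=7}
  after event 2 (t=13: INC r by 7): {r=14}
  after event 3 (t=18: DEL p): {r=14}
  after event 4 (t=19: SET r = 41): {r=41}
  after event 5 (t=27: INC p by 15): {p=15, r=41}
  after event 6 (t=30: INC q by 7): {p=15, q=7, r=41}
  after event 7 (t=35: SET r = -12): {p=15, q=7, r=-12}
  after event 8 (t=41: DEL q): {p=15, r=-12}
  after event 9 (t=43: INC r by 5): {p=15, r=-7}
  after event 10 (t=50: DEL p): {r=-7}
  after event 11 (t=53: DEL p): {r=-7}

Answer: {r=-7}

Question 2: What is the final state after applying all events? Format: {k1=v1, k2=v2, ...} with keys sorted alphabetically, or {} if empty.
Answer: {r=-7}

Derivation:
  after event 1 (t=7: INC r by 7): {r=7}
  after event 2 (t=13: INC r by 7): {r=14}
  after event 3 (t=18: DEL p): {r=14}
  after event 4 (t=19: SET r = 41): {r=41}
  after event 5 (t=27: INC p by 15): {p=15, r=41}
  after event 6 (t=30: INC q by 7): {p=15, q=7, r=41}
  after event 7 (t=35: SET r = -12): {p=15, q=7, r=-12}
  after event 8 (t=41: DEL q): {p=15, r=-12}
  after event 9 (t=43: INC r by 5): {p=15, r=-7}
  after event 10 (t=50: DEL p): {r=-7}
  after event 11 (t=53: DEL p): {r=-7}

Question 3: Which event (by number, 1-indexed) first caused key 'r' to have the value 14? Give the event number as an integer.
Answer: 2

Derivation:
Looking for first event where r becomes 14:
  event 1: r = 7
  event 2: r 7 -> 14  <-- first match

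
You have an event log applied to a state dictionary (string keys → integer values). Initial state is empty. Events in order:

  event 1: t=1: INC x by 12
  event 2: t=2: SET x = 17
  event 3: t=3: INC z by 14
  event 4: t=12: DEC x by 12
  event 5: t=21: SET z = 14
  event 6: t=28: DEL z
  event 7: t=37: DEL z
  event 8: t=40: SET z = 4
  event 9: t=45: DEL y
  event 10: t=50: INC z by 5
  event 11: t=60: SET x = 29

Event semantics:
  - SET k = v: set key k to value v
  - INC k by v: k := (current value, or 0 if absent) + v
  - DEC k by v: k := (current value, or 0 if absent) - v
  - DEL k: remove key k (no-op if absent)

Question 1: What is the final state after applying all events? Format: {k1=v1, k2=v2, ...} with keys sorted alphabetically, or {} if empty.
  after event 1 (t=1: INC x by 12): {x=12}
  after event 2 (t=2: SET x = 17): {x=17}
  after event 3 (t=3: INC z by 14): {x=17, z=14}
  after event 4 (t=12: DEC x by 12): {x=5, z=14}
  after event 5 (t=21: SET z = 14): {x=5, z=14}
  after event 6 (t=28: DEL z): {x=5}
  after event 7 (t=37: DEL z): {x=5}
  after event 8 (t=40: SET z = 4): {x=5, z=4}
  after event 9 (t=45: DEL y): {x=5, z=4}
  after event 10 (t=50: INC z by 5): {x=5, z=9}
  after event 11 (t=60: SET x = 29): {x=29, z=9}

Answer: {x=29, z=9}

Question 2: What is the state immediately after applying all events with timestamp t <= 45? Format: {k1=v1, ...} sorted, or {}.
Apply events with t <= 45 (9 events):
  after event 1 (t=1: INC x by 12): {x=12}
  after event 2 (t=2: SET x = 17): {x=17}
  after event 3 (t=3: INC z by 14): {x=17, z=14}
  after event 4 (t=12: DEC x by 12): {x=5, z=14}
  after event 5 (t=21: SET z = 14): {x=5, z=14}
  after event 6 (t=28: DEL z): {x=5}
  after event 7 (t=37: DEL z): {x=5}
  after event 8 (t=40: SET z = 4): {x=5, z=4}
  after event 9 (t=45: DEL y): {x=5, z=4}

Answer: {x=5, z=4}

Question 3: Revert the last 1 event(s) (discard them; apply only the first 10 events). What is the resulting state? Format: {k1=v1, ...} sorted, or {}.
Answer: {x=5, z=9}

Derivation:
Keep first 10 events (discard last 1):
  after event 1 (t=1: INC x by 12): {x=12}
  after event 2 (t=2: SET x = 17): {x=17}
  after event 3 (t=3: INC z by 14): {x=17, z=14}
  after event 4 (t=12: DEC x by 12): {x=5, z=14}
  after event 5 (t=21: SET z = 14): {x=5, z=14}
  after event 6 (t=28: DEL z): {x=5}
  after event 7 (t=37: DEL z): {x=5}
  after event 8 (t=40: SET z = 4): {x=5, z=4}
  after event 9 (t=45: DEL y): {x=5, z=4}
  after event 10 (t=50: INC z by 5): {x=5, z=9}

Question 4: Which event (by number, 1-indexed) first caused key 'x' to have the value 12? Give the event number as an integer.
Answer: 1

Derivation:
Looking for first event where x becomes 12:
  event 1: x (absent) -> 12  <-- first match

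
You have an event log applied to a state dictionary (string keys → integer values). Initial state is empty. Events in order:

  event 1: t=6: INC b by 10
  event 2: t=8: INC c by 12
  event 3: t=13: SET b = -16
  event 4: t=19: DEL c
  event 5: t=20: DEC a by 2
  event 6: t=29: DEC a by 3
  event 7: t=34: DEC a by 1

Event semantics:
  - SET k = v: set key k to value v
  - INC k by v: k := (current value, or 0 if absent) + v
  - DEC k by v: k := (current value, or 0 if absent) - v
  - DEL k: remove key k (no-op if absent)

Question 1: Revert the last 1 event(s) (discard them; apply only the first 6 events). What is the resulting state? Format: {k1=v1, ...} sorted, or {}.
Keep first 6 events (discard last 1):
  after event 1 (t=6: INC b by 10): {b=10}
  after event 2 (t=8: INC c by 12): {b=10, c=12}
  after event 3 (t=13: SET b = -16): {b=-16, c=12}
  after event 4 (t=19: DEL c): {b=-16}
  after event 5 (t=20: DEC a by 2): {a=-2, b=-16}
  after event 6 (t=29: DEC a by 3): {a=-5, b=-16}

Answer: {a=-5, b=-16}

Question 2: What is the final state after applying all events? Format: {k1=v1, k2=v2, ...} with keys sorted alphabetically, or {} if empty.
  after event 1 (t=6: INC b by 10): {b=10}
  after event 2 (t=8: INC c by 12): {b=10, c=12}
  after event 3 (t=13: SET b = -16): {b=-16, c=12}
  after event 4 (t=19: DEL c): {b=-16}
  after event 5 (t=20: DEC a by 2): {a=-2, b=-16}
  after event 6 (t=29: DEC a by 3): {a=-5, b=-16}
  after event 7 (t=34: DEC a by 1): {a=-6, b=-16}

Answer: {a=-6, b=-16}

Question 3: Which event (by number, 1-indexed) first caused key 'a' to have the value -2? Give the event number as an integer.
Answer: 5

Derivation:
Looking for first event where a becomes -2:
  event 5: a (absent) -> -2  <-- first match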